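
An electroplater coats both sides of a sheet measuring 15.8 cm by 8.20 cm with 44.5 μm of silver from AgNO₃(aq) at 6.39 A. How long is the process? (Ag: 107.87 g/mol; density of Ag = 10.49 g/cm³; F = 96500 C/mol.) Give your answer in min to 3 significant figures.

28.2 min

Plated area = 2 × 15.8 × 8.20 = 259.1 cm²
Volume = 259.1 × 44.5×10⁻⁴ cm = 1.153 cm³
m(Ag) = 1.153 × 10.49 = 12.09 g
n(Ag) = 12.09 / 107.87 = 0.1121 mol; n(e⁻) = 0.1121 mol
Q = 0.1121 × 96500 = 10820 C
t = 10820 / 6.39 = 1693 s = 28.2 min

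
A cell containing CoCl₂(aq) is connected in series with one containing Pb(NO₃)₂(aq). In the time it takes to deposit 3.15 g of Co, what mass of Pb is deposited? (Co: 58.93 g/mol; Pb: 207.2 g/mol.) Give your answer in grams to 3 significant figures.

n(Co) = 3.15 / 58.93 = 0.05345 mol
Co²⁺ + 2e⁻ → Co, so n(e⁻) = 2 × 0.05345 = 0.1069 mol
In series, the same 0.1069 mol of electrons flows through the second cell.
Pb²⁺ + 2e⁻ → Pb, so n(Pb) = 0.1069 / 2 = 0.05345 mol
m(Pb) = 0.05345 × 207.2 = 11.1 g

11.1 g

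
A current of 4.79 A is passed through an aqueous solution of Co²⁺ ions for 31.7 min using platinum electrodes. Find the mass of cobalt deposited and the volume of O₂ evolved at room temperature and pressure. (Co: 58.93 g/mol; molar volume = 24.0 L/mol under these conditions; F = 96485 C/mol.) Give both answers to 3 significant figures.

Q = 4.79 × 1902 = 9111 C; n(e⁻) = 9111 / 96485 = 0.09443 mol
Cathode: Co²⁺ + 2e⁻ → Co → n(Co) = 0.09443/2 = 0.04722 mol → 2.78 g
Anode: 2H₂O → O₂ + 4H⁺ + 4e⁻ → n(O₂) = 0.09443/4 = 0.02361 mol → 0.567 L

2.78 g Co; 0.567 L O₂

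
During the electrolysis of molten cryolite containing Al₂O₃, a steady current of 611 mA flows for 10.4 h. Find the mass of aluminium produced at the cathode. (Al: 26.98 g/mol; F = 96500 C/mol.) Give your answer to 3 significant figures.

Charge passed = 0.611 × 37440 = 22880 C
n(e⁻) = Q/F = 22880/96500 = 0.2371 mol
Al³⁺ + 3e⁻ → Al, so n(Al) = 0.2371 / 3 = 0.07903 mol
m = 0.07903 × 26.98 = 2.13 g

2.13 g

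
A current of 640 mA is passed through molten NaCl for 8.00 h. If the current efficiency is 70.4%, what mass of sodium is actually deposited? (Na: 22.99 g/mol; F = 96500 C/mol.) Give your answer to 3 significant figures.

Q = 0.640 × 28800 = 18430 C
n(e⁻) = 18430 / 96500 = 0.1910 mol
Na⁺ + e⁻ → Na, so theoretical m(Na) = 0.1910 × 22.99 = 4.391 g
Actual mass = 70.4% × 4.391 = 3.09 g

3.09 g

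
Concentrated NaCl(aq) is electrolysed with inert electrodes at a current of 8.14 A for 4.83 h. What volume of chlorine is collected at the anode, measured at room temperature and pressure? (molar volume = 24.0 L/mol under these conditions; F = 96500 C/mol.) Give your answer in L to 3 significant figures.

17.6 L

Q = It = 8.14 × 17388 = 1.415×10^5 C
Moles of electrons = 1.415×10^5 / 96500 = 1.466 mol
2Cl⁻ → Cl₂ + 2e⁻, so n(Cl₂) = 1.466 / 2 = 0.7330 mol
V = 0.7330 × 24.0 = 17.59 L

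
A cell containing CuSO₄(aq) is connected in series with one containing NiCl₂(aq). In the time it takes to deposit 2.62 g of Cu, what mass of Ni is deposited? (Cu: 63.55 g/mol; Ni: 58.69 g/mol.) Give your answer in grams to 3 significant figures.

2.42 g

n(Cu) = 2.62 / 63.55 = 0.04123 mol
Cu²⁺ + 2e⁻ → Cu, so n(e⁻) = 2 × 0.04123 = 0.08246 mol
Same current for the same time ⇒ same n(e⁻) = 0.08246 mol in both cells.
Ni²⁺ + 2e⁻ → Ni, so n(Ni) = 0.08246 / 2 = 0.04123 mol
m(Ni) = 0.04123 × 58.69 = 2.42 g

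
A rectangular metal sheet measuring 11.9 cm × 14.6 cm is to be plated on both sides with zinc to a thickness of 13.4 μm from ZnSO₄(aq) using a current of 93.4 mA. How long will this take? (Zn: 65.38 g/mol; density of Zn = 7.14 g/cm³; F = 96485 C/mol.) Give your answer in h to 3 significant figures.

29.2 h

Plated area = 2 × 11.9 × 14.6 = 347.5 cm²
Volume = 347.5 × 13.4×10⁻⁴ cm = 0.4657 cm³
m(Zn) = 0.4657 × 7.14 = 3.325 g
n(Zn) = 3.325 / 65.38 = 0.05086 mol; n(e⁻) = 2 × 0.05086 = 0.1017 mol
Q = 0.1017 × 96485 = 9813 C
t = 9813 / 0.0934 = 1.051×10^5 s = 29.2 h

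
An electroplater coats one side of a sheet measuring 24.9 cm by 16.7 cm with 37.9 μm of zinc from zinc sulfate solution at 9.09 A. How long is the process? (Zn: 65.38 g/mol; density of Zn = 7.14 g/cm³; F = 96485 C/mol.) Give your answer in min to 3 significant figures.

Plated area = 24.9 × 16.7 = 415.8 cm²
Volume = 415.8 × 37.9×10⁻⁴ cm = 1.576 cm³
m(Zn) = 1.576 × 7.14 = 11.25 g
n(Zn) = 11.25 / 65.38 = 0.1721 mol; n(e⁻) = 2 × 0.1721 = 0.3442 mol
Q = 0.3442 × 96485 = 33210 C
t = 33210 / 9.09 = 3653 s = 60.9 min

60.9 min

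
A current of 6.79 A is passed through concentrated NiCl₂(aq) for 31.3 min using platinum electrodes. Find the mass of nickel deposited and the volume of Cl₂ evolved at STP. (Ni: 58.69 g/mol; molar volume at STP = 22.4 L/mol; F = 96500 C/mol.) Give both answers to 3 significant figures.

3.88 g Ni; 1.48 L Cl₂

Q = 6.79 × 1878 = 12750 C; n(e⁻) = 12750 / 96500 = 0.1321 mol
Cathode: Ni²⁺ + 2e⁻ → Ni → n(Ni) = 0.1321/2 = 0.06605 mol → 3.88 g
Anode: 2Cl⁻ → Cl₂ + 2e⁻ → n(Cl₂) = 0.1321/2 = 0.06605 mol → 1.48 L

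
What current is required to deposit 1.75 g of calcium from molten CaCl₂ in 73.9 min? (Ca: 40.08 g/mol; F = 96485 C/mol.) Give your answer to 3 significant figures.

n(Ca) = 1.75 / 40.08 = 0.04366 mol
Ca²⁺ + 2e⁻ → Ca, so n(e⁻) = 2 × 0.04366 = 0.08732 mol
Q = 0.08732 × 96485 = 8425 C
I = Q / t = 8425 / 4434 s = 1.90 A

1.90 A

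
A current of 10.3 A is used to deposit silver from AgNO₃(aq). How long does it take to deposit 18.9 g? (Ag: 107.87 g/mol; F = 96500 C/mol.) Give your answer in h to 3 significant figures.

0.456 h

n(Ag) = 18.9 / 107.87 = 0.1752 mol
Ag⁺ + e⁻ → Ag, so n(e⁻) = 0.1752 mol
Q = 0.1752 × 96500 = 16910 C
t = Q / I = 16910 / 10.3 = 1642 s = 0.456 h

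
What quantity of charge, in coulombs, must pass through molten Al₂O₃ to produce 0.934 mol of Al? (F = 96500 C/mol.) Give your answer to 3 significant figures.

2.70×10^5 C

Al³⁺ + 3e⁻ → Al, so n(e⁻) = 3 × 0.934 = 2.802 mol
Q = 2.802 × 96500 = 2.704×10^5 C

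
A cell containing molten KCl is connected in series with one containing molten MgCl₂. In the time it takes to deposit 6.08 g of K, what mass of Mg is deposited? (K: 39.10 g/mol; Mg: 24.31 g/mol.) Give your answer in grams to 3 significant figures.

1.89 g

n(K) = 6.08 / 39.10 = 0.1555 mol
K⁺ + e⁻ → K, so n(e⁻) = 0.1555 mol
In series, the same 0.1555 mol of electrons flows through the second cell.
Mg²⁺ + 2e⁻ → Mg, so n(Mg) = 0.1555 / 2 = 0.07775 mol
m(Mg) = 0.07775 × 24.31 = 1.89 g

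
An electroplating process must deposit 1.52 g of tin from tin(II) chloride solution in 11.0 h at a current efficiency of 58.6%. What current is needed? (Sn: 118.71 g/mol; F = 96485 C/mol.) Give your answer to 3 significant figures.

0.106 A

n(Sn) = 1.52 / 118.71 = 0.01280 mol
Sn²⁺ + 2e⁻ → Sn, so n(e⁻) = 2 × 0.01280 = 0.02560 mol
Q = 0.02560 × 96485 / 0.586 = 4215 C
I = Q / t = 4215 / 39600 s = 0.106 A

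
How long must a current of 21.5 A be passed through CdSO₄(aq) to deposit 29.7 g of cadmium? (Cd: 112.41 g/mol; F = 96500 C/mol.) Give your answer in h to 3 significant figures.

n(Cd) = 29.7 / 112.41 = 0.2642 mol
Cd²⁺ + 2e⁻ → Cd, so n(e⁻) = 2 × 0.2642 = 0.5284 mol
Q = 0.5284 × 96500 = 50990 C
t = Q / I = 50990 / 21.5 = 2372 s = 0.659 h

0.659 h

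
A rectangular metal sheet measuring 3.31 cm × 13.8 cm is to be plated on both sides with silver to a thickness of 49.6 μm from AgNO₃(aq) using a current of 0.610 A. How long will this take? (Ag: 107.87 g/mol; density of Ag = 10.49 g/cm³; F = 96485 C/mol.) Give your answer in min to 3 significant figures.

Plated area = 2 × 3.31 × 13.8 = 91.36 cm²
Volume = 91.36 × 49.6×10⁻⁴ cm = 0.4531 cm³
m(Ag) = 0.4531 × 10.49 = 4.753 g
n(Ag) = 4.753 / 107.87 = 0.04406 mol; n(e⁻) = 0.04406 mol
Q = 0.04406 × 96485 = 4251 C
t = 4251 / 0.610 = 6969 s = 116 min

116 min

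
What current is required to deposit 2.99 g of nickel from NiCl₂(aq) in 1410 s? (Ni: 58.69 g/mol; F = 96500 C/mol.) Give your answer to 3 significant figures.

n(Ni) = 2.99 / 58.69 = 0.05095 mol
Ni²⁺ + 2e⁻ → Ni, so n(e⁻) = 2 × 0.05095 = 0.1019 mol
Q = 0.1019 × 96500 = 9833 C
I = Q / t = 9833 / 1410 s = 6.97 A

6.97 A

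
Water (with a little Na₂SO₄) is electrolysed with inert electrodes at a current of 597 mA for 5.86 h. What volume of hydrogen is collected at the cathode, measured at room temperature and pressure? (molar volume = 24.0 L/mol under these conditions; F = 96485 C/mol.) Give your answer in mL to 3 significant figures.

Q = It = 0.597 × 21096 = 12590 C
n(e⁻) = Q/F = 12590/96485 = 0.1305 mol
2H⁺ + 2e⁻ → H₂, so n(H₂) = 0.1305 / 2 = 0.06525 mol
V = 0.06525 × 24.0 = 1.566 L
= 1570 mL

1570 mL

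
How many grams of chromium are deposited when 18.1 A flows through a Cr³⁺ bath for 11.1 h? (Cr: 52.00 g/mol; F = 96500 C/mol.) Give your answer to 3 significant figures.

130 g

Q = It = 18.1 × 39960 = 7.233×10^5 C
Moles of electrons = 7.233×10^5 / 96500 = 7.495 mol
Cr³⁺ + 3e⁻ → Cr, so n(Cr) = 7.495 / 3 = 2.498 mol
m = 2.498 × 52.00 = 130 g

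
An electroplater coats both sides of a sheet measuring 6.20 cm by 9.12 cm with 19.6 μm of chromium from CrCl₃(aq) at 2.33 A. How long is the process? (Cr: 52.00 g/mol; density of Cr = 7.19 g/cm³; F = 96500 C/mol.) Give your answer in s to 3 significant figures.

3810 s

Plated area = 2 × 6.20 × 9.12 = 113.1 cm²
Volume = 113.1 × 19.6×10⁻⁴ cm = 0.2217 cm³
m(Cr) = 0.2217 × 7.19 = 1.594 g
n(Cr) = 1.594 / 52.00 = 0.03065 mol; n(e⁻) = 3 × 0.03065 = 0.09195 mol
Q = 0.09195 × 96500 = 8873 C
t = 8873 / 2.33 = 3808 s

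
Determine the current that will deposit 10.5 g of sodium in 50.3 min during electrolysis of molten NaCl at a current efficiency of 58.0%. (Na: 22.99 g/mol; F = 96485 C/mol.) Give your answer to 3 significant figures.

n(Na) = 10.5 / 22.99 = 0.4567 mol
Na⁺ + e⁻ → Na, so n(e⁻) = 0.4567 mol
Q = 0.4567 × 96485 / 0.580 = 75970 C
I = Q / t = 75970 / 3018 s = 25.2 A

25.2 A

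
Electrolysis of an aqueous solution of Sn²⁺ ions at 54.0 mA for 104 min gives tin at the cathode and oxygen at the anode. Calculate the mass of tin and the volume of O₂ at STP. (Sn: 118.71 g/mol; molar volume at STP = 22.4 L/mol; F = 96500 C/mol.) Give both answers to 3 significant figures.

Q = 0.0540 × 6240 = 337.0 C; n(e⁻) = 337.0 / 96500 = 0.003492 mol
Cathode: Sn²⁺ + 2e⁻ → Sn → n(Sn) = 0.003492/2 = 0.001746 mol → 0.207 g
Anode: 2H₂O → O₂ + 4H⁺ + 4e⁻ → n(O₂) = 0.003492/4 = 8.730×10^-4 mol → 0.0196 L

0.207 g Sn; 0.0196 L O₂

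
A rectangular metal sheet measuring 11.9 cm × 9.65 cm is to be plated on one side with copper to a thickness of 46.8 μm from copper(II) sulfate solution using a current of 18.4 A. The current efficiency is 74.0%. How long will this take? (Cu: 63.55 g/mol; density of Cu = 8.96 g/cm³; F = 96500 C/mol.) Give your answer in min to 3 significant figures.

17.9 min

Plated area = 11.9 × 9.65 = 114.8 cm²
Volume = 114.8 × 46.8×10⁻⁴ cm = 0.5373 cm³
m(Cu) = 0.5373 × 8.96 = 4.814 g
n(Cu) = 4.814 / 63.55 = 0.07575 mol; n(e⁻) = 2 × 0.07575 = 0.1515 mol
Q = 0.1515 × 96500 / 0.740 = 19760 C
t = 19760 / 18.4 = 1074 s = 17.9 min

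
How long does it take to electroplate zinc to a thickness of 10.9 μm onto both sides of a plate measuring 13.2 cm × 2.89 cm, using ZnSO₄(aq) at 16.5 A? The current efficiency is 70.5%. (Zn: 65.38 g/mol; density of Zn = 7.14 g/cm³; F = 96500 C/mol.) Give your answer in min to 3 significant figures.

2.51 min

Plated area = 2 × 13.2 × 2.89 = 76.30 cm²
Volume = 76.30 × 10.9×10⁻⁴ cm = 0.08317 cm³
m(Zn) = 0.08317 × 7.14 = 0.5938 g
n(Zn) = 0.5938 / 65.38 = 0.009082 mol; n(e⁻) = 2 × 0.009082 = 0.01816 mol
Q = 0.01816 × 96500 / 0.705 = 2486 C
t = 2486 / 16.5 = 150.7 s = 2.51 min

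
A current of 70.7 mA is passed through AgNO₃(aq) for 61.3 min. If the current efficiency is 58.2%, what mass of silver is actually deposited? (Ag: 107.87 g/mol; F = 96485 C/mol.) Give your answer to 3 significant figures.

0.169 g

Q = 0.0707 × 3678 = 260.0 C
n(e⁻) = 260.0 / 96485 = 0.002695 mol
Ag⁺ + e⁻ → Ag, so theoretical m(Ag) = 0.002695 × 107.87 = 0.2907 g
Actual mass = 58.2% × 0.2907 = 0.169 g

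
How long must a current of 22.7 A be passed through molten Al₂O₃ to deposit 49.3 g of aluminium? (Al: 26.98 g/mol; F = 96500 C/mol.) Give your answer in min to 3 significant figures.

388 min

n(Al) = 49.3 / 26.98 = 1.827 mol
Al³⁺ + 3e⁻ → Al, so n(e⁻) = 3 × 1.827 = 5.481 mol
Q = 5.481 × 96500 = 5.289×10^5 C
t = Q / I = 5.289×10^5 / 22.7 = 23300 s = 388 min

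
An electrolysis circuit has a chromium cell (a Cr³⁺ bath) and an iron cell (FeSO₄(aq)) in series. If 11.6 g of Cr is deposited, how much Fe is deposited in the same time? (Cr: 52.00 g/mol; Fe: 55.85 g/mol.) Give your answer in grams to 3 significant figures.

n(Cr) = 11.6 / 52.00 = 0.2231 mol
Cr³⁺ + 3e⁻ → Cr, so n(e⁻) = 3 × 0.2231 = 0.6693 mol
Same current for the same time ⇒ same n(e⁻) = 0.6693 mol in both cells.
Fe²⁺ + 2e⁻ → Fe, so n(Fe) = 0.6693 / 2 = 0.3347 mol
m(Fe) = 0.3347 × 55.85 = 18.7 g

18.7 g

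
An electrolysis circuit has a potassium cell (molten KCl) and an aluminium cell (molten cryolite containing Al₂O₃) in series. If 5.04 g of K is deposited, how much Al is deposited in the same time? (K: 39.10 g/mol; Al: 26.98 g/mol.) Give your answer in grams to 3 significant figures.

n(K) = 5.04 / 39.10 = 0.1289 mol
K⁺ + e⁻ → K, so n(e⁻) = 0.1289 mol
In series, the same 0.1289 mol of electrons flows through the second cell.
Al³⁺ + 3e⁻ → Al, so n(Al) = 0.1289 / 3 = 0.04297 mol
m(Al) = 0.04297 × 26.98 = 1.16 g

1.16 g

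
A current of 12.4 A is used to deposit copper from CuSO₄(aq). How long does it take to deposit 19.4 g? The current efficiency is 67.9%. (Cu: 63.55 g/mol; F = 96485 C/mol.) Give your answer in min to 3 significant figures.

117 min

n(Cu) = 19.4 / 63.55 = 0.3053 mol
Cu²⁺ + 2e⁻ → Cu, so n(e⁻) = 2 × 0.3053 = 0.6106 mol
Q = 0.6106 × 96485 / 0.679 = 86770 C
t = Q / I = 86770 / 12.4 = 6998 s = 117 min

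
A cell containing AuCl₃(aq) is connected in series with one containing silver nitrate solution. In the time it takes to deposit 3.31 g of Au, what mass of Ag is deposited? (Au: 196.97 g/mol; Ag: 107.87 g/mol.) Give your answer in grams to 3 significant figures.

n(Au) = 3.31 / 196.97 = 0.01680 mol
Au³⁺ + 3e⁻ → Au, so n(e⁻) = 3 × 0.01680 = 0.05040 mol
In series, the same 0.05040 mol of electrons flows through the second cell.
Ag⁺ + e⁻ → Ag, so n(Ag) = 0.05040 mol
m(Ag) = 0.05040 × 107.87 = 5.44 g

5.44 g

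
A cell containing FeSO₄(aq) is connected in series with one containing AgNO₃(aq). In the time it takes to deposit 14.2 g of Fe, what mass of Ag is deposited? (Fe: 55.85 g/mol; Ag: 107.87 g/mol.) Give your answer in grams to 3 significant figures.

n(Fe) = 14.2 / 55.85 = 0.2543 mol
Fe²⁺ + 2e⁻ → Fe, so n(e⁻) = 2 × 0.2543 = 0.5086 mol
In series, the same 0.5086 mol of electrons flows through the second cell.
Ag⁺ + e⁻ → Ag, so n(Ag) = 0.5086 mol
m(Ag) = 0.5086 × 107.87 = 54.9 g

54.9 g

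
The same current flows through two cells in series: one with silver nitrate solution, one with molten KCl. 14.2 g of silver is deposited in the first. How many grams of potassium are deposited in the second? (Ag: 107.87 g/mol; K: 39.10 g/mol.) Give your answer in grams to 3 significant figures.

5.15 g

n(Ag) = 14.2 / 107.87 = 0.1316 mol
Ag⁺ + e⁻ → Ag, so n(e⁻) = 0.1316 mol
Same current for the same time ⇒ same n(e⁻) = 0.1316 mol in both cells.
K⁺ + e⁻ → K, so n(K) = 0.1316 mol
m(K) = 0.1316 × 39.10 = 5.15 g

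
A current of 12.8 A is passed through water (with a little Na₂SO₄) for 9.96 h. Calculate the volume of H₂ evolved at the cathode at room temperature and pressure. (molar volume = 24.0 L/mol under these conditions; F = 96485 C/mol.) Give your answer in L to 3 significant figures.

Q = 12.8 A × 35856 s = 4.590×10^5 C
n(e⁻) = Q/F = 4.590×10^5/96485 = 4.757 mol
2H⁺ + 2e⁻ → H₂, so n(H₂) = 4.757 / 2 = 2.379 mol
V = 2.379 × 24.0 = 57.10 L

57.1 L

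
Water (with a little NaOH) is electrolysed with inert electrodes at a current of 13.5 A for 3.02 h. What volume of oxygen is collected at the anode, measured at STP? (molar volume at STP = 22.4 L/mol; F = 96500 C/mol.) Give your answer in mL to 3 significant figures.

8520 mL

Charge passed = 13.5 × 10872 = 1.468×10^5 C
n(e⁻) = Q/F = 1.468×10^5/96500 = 1.521 mol
2H₂O → O₂ + 4H⁺ + 4e⁻, so n(O₂) = 1.521 / 4 = 0.3803 mol
V = 0.3803 × 22.4 = 8.519 L
= 8520 mL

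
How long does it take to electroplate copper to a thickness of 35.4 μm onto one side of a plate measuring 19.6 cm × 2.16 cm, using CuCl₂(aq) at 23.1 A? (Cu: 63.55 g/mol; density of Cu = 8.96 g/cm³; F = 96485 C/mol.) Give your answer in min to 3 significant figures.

2.94 min

Plated area = 19.6 × 2.16 = 42.34 cm²
Volume = 42.34 × 35.4×10⁻⁴ cm = 0.1499 cm³
m(Cu) = 0.1499 × 8.96 = 1.343 g
n(Cu) = 1.343 / 63.55 = 0.02113 mol; n(e⁻) = 2 × 0.02113 = 0.04226 mol
Q = 0.04226 × 96485 = 4077 C
t = 4077 / 23.1 = 176.5 s = 2.94 min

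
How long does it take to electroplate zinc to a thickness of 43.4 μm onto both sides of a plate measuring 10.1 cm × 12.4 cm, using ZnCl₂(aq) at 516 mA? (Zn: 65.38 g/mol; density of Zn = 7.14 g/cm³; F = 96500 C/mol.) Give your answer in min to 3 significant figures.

740 min

Plated area = 2 × 10.1 × 12.4 = 250.5 cm²
Volume = 250.5 × 43.4×10⁻⁴ cm = 1.087 cm³
m(Zn) = 1.087 × 7.14 = 7.761 g
n(Zn) = 7.761 / 65.38 = 0.1187 mol; n(e⁻) = 2 × 0.1187 = 0.2374 mol
Q = 0.2374 × 96500 = 22910 C
t = 22910 / 0.516 = 44400 s = 740 min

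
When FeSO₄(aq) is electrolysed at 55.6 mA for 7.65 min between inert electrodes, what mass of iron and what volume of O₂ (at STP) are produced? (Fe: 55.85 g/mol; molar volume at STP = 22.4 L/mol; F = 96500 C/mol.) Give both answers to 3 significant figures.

Q = 0.0556 × 459 = 25.52 C; n(e⁻) = 25.52 / 96500 = 2.645×10^-4 mol
Cathode: Fe²⁺ + 2e⁻ → Fe → n(Fe) = 2.645×10^-4/2 = 1.323×10^-4 mol → 0.00739 g
Anode: 2H₂O → O₂ + 4H⁺ + 4e⁻ → n(O₂) = 2.645×10^-4/4 = 6.613×10^-5 mol → 0.00148 L

0.00739 g Fe; 0.00148 L O₂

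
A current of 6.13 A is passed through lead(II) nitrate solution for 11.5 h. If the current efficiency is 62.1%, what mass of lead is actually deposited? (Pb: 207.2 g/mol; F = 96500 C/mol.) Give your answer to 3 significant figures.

169 g

Q = 6.13 × 41400 = 2.538×10^5 C
n(e⁻) = 2.538×10^5 / 96500 = 2.630 mol
Pb²⁺ + 2e⁻ → Pb, so theoretical m(Pb) = 1.315 × 207.2 = 272.5 g
Actual mass = 62.1% × 272.5 = 169 g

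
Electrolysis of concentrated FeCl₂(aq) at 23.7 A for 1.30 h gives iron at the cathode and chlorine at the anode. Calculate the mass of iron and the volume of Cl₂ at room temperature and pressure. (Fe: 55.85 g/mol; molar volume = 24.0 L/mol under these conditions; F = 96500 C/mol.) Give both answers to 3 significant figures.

Q = 23.7 × 4680 = 1.109×10^5 C; n(e⁻) = 1.109×10^5 / 96500 = 1.149 mol
Cathode: Fe²⁺ + 2e⁻ → Fe → n(Fe) = 1.149/2 = 0.5745 mol → 32.1 g
Anode: 2Cl⁻ → Cl₂ + 2e⁻ → n(Cl₂) = 1.149/2 = 0.5745 mol → 13.8 L

32.1 g Fe; 13.8 L Cl₂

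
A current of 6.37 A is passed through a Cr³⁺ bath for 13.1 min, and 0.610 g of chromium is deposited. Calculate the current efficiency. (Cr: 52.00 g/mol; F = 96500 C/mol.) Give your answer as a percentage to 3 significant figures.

67.8%

Q = 6.37 × 786 = 5007 C
n(e⁻) = 5007 / 96500 = 0.05189 mol
Cr³⁺ + 3e⁻ → Cr, so theoretical n(Cr) = 0.01730 mol → 0.8996 g
Efficiency = 0.610 / 0.8996 = 0.6781 = 67.8%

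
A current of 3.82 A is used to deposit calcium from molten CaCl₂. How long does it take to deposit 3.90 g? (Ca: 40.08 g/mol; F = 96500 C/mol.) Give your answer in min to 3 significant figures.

81.9 min

n(Ca) = 3.90 / 40.08 = 0.09731 mol
Ca²⁺ + 2e⁻ → Ca, so n(e⁻) = 2 × 0.09731 = 0.1946 mol
Q = 0.1946 × 96500 = 18780 C
t = Q / I = 18780 / 3.82 = 4916 s = 81.9 min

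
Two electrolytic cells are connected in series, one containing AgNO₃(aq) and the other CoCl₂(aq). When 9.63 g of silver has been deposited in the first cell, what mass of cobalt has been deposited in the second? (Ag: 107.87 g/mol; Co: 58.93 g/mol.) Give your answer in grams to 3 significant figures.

2.63 g

n(Ag) = 9.63 / 107.87 = 0.08927 mol
Ag⁺ + e⁻ → Ag, so n(e⁻) = 0.08927 mol
Since the cells are in series, n(e⁻) in the Co cell is also 0.08927 mol.
Co²⁺ + 2e⁻ → Co, so n(Co) = 0.08927 / 2 = 0.04464 mol
m(Co) = 0.04464 × 58.93 = 2.63 g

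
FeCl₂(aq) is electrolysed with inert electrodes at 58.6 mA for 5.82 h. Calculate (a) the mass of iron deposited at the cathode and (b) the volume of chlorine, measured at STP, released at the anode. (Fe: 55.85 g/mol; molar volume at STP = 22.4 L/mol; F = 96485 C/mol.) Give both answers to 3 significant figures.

0.355 g Fe; 0.143 L Cl₂

Q = 0.0586 × 20952 = 1228 C; n(e⁻) = 1228 / 96485 = 0.01273 mol
Cathode: Fe²⁺ + 2e⁻ → Fe → n(Fe) = 0.01273/2 = 0.006365 mol → 0.355 g
Anode: 2Cl⁻ → Cl₂ + 2e⁻ → n(Cl₂) = 0.01273/2 = 0.006365 mol → 0.143 L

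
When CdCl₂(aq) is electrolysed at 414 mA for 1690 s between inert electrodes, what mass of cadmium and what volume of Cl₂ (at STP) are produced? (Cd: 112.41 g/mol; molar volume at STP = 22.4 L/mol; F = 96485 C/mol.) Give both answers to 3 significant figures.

0.408 g Cd; 0.0812 L Cl₂

Q = 0.414 × 1690 = 699.7 C; n(e⁻) = 699.7 / 96485 = 0.007252 mol
Cathode: Cd²⁺ + 2e⁻ → Cd → n(Cd) = 0.007252/2 = 0.003626 mol → 0.408 g
Anode: 2Cl⁻ → Cl₂ + 2e⁻ → n(Cl₂) = 0.007252/2 = 0.003626 mol → 0.0812 L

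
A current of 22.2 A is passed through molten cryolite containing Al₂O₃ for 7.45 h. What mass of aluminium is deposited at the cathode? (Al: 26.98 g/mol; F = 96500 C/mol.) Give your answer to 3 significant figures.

55.5 g

Charge passed = 22.2 × 26820 = 5.954×10^5 C
n(e⁻) = Q/F = 5.954×10^5/96500 = 6.170 mol
Al³⁺ + 3e⁻ → Al, so n(Al) = 6.170 / 3 = 2.057 mol
m = 2.057 × 26.98 = 55.5 g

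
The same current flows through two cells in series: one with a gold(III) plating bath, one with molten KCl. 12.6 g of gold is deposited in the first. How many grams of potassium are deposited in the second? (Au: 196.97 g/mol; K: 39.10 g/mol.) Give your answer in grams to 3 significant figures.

n(Au) = 12.6 / 196.97 = 0.06397 mol
Au³⁺ + 3e⁻ → Au, so n(e⁻) = 3 × 0.06397 = 0.1919 mol
Since the cells are in series, n(e⁻) in the K cell is also 0.1919 mol.
K⁺ + e⁻ → K, so n(K) = 0.1919 mol
m(K) = 0.1919 × 39.10 = 7.50 g

7.50 g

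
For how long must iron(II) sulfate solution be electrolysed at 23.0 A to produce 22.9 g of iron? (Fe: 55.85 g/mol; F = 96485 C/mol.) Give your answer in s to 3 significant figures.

3440 s

n(Fe) = 22.9 / 55.85 = 0.4100 mol
Fe²⁺ + 2e⁻ → Fe, so n(e⁻) = 2 × 0.4100 = 0.8200 mol
Q = 0.8200 × 96485 = 79120 C
t = Q / I = 79120 / 23.0 = 3440 s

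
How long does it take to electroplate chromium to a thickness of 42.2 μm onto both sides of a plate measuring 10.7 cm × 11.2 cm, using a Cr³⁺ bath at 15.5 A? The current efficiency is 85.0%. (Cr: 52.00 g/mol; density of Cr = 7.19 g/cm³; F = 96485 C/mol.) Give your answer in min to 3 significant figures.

51.2 min

Plated area = 2 × 10.7 × 11.2 = 239.7 cm²
Volume = 239.7 × 42.2×10⁻⁴ cm = 1.012 cm³
m(Cr) = 1.012 × 7.19 = 7.276 g
n(Cr) = 7.276 / 52.00 = 0.1399 mol; n(e⁻) = 3 × 0.1399 = 0.4197 mol
Q = 0.4197 × 96485 / 0.850 = 47640 C
t = 47640 / 15.5 = 3074 s = 51.2 min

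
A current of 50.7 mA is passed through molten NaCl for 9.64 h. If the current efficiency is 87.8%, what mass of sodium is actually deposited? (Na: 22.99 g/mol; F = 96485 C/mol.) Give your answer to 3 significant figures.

Q = 0.0507 × 34704 = 1759 C
n(e⁻) = 1759 / 96485 = 0.01823 mol
Na⁺ + e⁻ → Na, so theoretical m(Na) = 0.01823 × 22.99 = 0.4191 g
Actual mass = 87.8% × 0.4191 = 0.368 g

0.368 g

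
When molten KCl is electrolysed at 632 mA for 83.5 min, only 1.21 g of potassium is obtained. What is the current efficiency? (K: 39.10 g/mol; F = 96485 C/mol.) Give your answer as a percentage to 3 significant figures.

Q = 0.632 × 5010 = 3166 C
n(e⁻) = 3166 / 96485 = 0.03281 mol
K⁺ + e⁻ → K, so theoretical n(K) = 0.03281 mol → 1.283 g
Efficiency = 1.21 / 1.283 = 0.9431 = 94.3%

94.3%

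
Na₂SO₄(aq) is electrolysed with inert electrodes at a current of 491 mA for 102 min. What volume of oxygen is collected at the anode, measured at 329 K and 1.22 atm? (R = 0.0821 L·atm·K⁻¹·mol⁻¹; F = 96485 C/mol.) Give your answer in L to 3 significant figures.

0.172 L

Q = It = 0.491 × 6120 = 3005 C
n(e⁻) = Q/F = 3005/96485 = 0.03114 mol
2H₂O → O₂ + 4H⁺ + 4e⁻, so n(O₂) = 0.03114 / 4 = 0.007785 mol
V = nRT/P = 0.007785 × 0.0821 × 329 / 1.22 = 0.1724 L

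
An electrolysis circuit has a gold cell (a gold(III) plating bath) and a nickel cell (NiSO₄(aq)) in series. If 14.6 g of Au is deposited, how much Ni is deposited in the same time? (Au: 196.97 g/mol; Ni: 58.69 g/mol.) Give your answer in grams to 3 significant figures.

6.53 g

n(Au) = 14.6 / 196.97 = 0.07412 mol
Au³⁺ + 3e⁻ → Au, so n(e⁻) = 3 × 0.07412 = 0.2224 mol
In series, the same 0.2224 mol of electrons flows through the second cell.
Ni²⁺ + 2e⁻ → Ni, so n(Ni) = 0.2224 / 2 = 0.1112 mol
m(Ni) = 0.1112 × 58.69 = 6.53 g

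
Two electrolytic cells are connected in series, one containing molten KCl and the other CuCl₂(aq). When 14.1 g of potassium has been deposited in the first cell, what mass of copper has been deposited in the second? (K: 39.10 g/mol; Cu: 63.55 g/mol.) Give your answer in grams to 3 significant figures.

n(K) = 14.1 / 39.10 = 0.3606 mol
K⁺ + e⁻ → K, so n(e⁻) = 0.3606 mol
Same current for the same time ⇒ same n(e⁻) = 0.3606 mol in both cells.
Cu²⁺ + 2e⁻ → Cu, so n(Cu) = 0.3606 / 2 = 0.1803 mol
m(Cu) = 0.1803 × 63.55 = 11.5 g

11.5 g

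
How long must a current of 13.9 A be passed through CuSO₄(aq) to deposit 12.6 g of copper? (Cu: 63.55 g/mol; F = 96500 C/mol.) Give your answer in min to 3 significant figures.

n(Cu) = 12.6 / 63.55 = 0.1983 mol
Cu²⁺ + 2e⁻ → Cu, so n(e⁻) = 2 × 0.1983 = 0.3966 mol
Q = 0.3966 × 96500 = 38270 C
t = Q / I = 38270 / 13.9 = 2753 s = 45.9 min

45.9 min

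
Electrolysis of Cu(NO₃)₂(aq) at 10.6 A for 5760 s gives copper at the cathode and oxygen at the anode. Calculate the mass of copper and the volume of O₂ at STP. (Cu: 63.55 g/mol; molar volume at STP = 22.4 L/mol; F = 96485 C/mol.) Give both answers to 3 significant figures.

20.1 g Cu; 3.54 L O₂

Q = 10.6 × 5760 = 61060 C; n(e⁻) = 61060 / 96485 = 0.6328 mol
Cathode: Cu²⁺ + 2e⁻ → Cu → n(Cu) = 0.6328/2 = 0.3164 mol → 20.1 g
Anode: 2H₂O → O₂ + 4H⁺ + 4e⁻ → n(O₂) = 0.6328/4 = 0.1582 mol → 3.54 L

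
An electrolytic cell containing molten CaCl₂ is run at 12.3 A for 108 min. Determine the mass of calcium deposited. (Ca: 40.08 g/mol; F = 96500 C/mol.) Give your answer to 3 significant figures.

Q = 12.3 A × 6480 s = 79700 C
Moles of electrons = 79700 / 96500 = 0.8259 mol
Ca²⁺ + 2e⁻ → Ca, so n(Ca) = 0.8259 / 2 = 0.4130 mol
m = 0.4130 × 40.08 = 16.6 g

16.6 g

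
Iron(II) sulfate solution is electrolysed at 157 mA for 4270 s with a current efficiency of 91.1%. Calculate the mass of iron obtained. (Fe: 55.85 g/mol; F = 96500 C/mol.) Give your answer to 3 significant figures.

0.177 g

Q = 0.157 × 4270 = 670.4 C
n(e⁻) = 670.4 / 96500 = 0.006947 mol
Fe²⁺ + 2e⁻ → Fe, so theoretical m(Fe) = 0.003474 × 55.85 = 0.1940 g
Actual mass = 91.1% × 0.1940 = 0.177 g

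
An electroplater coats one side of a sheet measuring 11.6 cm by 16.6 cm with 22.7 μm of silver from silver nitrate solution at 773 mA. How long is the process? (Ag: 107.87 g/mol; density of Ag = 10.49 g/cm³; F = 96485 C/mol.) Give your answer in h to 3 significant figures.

Plated area = 11.6 × 16.6 = 192.6 cm²
Volume = 192.6 × 22.7×10⁻⁴ cm = 0.4372 cm³
m(Ag) = 0.4372 × 10.49 = 4.586 g
n(Ag) = 4.586 / 107.87 = 0.04251 mol; n(e⁻) = 0.04251 mol
Q = 0.04251 × 96485 = 4102 C
t = 4102 / 0.773 = 5307 s = 1.47 h

1.47 h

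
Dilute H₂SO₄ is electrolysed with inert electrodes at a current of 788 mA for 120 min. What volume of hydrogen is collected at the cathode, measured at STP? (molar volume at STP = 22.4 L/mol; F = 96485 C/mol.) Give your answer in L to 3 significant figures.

0.659 L

Q = 0.788 A × 7200 s = 5674 C
n(e⁻) = Q/F = 5674/96485 = 0.05881 mol
2H⁺ + 2e⁻ → H₂, so n(H₂) = 0.05881 / 2 = 0.02941 mol
V = 0.02941 × 22.4 = 0.6588 L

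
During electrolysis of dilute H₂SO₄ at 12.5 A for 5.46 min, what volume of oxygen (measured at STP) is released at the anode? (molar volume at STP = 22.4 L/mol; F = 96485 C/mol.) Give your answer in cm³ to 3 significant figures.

238 cm³

Q = 12.5 A × 327.6 s = 4095 C
Moles of electrons = 4095 / 96485 = 0.04244 mol
2H₂O → O₂ + 4H⁺ + 4e⁻, so n(O₂) = 0.04244 / 4 = 0.01061 mol
V = 0.01061 × 22.4 = 0.2377 L
= 238 cm³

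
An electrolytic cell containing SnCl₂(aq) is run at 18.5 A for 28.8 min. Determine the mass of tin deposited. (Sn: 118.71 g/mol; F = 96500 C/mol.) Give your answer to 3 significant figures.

Q = It = 18.5 × 1728 = 31970 C
n(e⁻) = 31970 / 96500 = 0.3313 mol
Sn²⁺ + 2e⁻ → Sn, so n(Sn) = 0.3313 / 2 = 0.1657 mol
m = 0.1657 × 118.71 = 19.7 g

19.7 g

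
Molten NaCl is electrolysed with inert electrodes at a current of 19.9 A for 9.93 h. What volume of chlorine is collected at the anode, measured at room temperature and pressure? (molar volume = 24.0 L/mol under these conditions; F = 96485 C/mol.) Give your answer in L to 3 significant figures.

88.5 L

Charge passed = 19.9 × 35748 = 7.114×10^5 C
Moles of electrons = 7.114×10^5 / 96485 = 7.373 mol
2Cl⁻ → Cl₂ + 2e⁻, so n(Cl₂) = 7.373 / 2 = 3.687 mol
V = 3.687 × 24.0 = 88.49 L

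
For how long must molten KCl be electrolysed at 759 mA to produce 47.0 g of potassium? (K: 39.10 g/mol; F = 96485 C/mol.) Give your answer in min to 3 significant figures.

n(K) = 47.0 / 39.10 = 1.202 mol
K⁺ + e⁻ → K, so n(e⁻) = 1.202 mol
Q = 1.202 × 96485 = 1.160×10^5 C
t = Q / I = 1.160×10^5 / 0.759 = 1.528×10^5 s = 2550 min

2550 min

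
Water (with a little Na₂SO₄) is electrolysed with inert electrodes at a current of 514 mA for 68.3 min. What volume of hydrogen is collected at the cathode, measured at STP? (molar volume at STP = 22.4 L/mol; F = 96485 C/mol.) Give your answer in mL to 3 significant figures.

245 mL

Q = 0.514 A × 4098 s = 2106 C
n(e⁻) = 2106 / 96485 = 0.02183 mol
2H⁺ + 2e⁻ → H₂, so n(H₂) = 0.02183 / 2 = 0.01092 mol
V = 0.01092 × 22.4 = 0.2446 L
= 245 mL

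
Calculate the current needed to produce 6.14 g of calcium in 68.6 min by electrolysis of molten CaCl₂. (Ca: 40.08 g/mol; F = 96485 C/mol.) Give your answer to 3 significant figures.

n(Ca) = 6.14 / 40.08 = 0.1532 mol
Ca²⁺ + 2e⁻ → Ca, so n(e⁻) = 2 × 0.1532 = 0.3064 mol
Q = 0.3064 × 96485 = 29560 C
I = Q / t = 29560 / 4116 s = 7.18 A

7.18 A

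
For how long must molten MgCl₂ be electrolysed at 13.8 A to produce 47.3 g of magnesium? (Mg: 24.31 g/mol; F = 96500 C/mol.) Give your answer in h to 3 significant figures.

n(Mg) = 47.3 / 24.31 = 1.946 mol
Mg²⁺ + 2e⁻ → Mg, so n(e⁻) = 2 × 1.946 = 3.892 mol
Q = 3.892 × 96500 = 3.756×10^5 C
t = Q / I = 3.756×10^5 / 13.8 = 27220 s = 7.56 h

7.56 h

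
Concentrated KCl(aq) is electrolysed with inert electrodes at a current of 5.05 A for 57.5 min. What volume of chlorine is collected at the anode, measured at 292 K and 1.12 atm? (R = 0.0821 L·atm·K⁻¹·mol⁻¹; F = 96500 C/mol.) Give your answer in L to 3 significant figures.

1.93 L

Charge passed = 5.05 × 3450 = 17420 C
n(e⁻) = 17420 / 96500 = 0.1805 mol
2Cl⁻ → Cl₂ + 2e⁻, so n(Cl₂) = 0.1805 / 2 = 0.09025 mol
V = nRT/P = 0.09025 × 0.0821 × 292 / 1.12 = 1.932 L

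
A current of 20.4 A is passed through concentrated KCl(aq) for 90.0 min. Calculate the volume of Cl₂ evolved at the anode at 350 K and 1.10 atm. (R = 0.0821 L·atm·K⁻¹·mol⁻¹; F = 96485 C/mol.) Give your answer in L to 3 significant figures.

14.9 L

Q = It = 20.4 × 5400 = 1.102×10^5 C
n(e⁻) = Q/F = 1.102×10^5/96485 = 1.142 mol
2Cl⁻ → Cl₂ + 2e⁻, so n(Cl₂) = 1.142 / 2 = 0.5710 mol
V = nRT/P = 0.5710 × 0.0821 × 350 / 1.10 = 14.92 L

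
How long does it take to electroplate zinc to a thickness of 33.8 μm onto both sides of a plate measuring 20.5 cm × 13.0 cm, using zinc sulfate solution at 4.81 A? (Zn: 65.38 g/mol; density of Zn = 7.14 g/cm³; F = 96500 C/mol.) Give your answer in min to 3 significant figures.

132 min

Plated area = 2 × 20.5 × 13.0 = 533.0 cm²
Volume = 533.0 × 33.8×10⁻⁴ cm = 1.802 cm³
m(Zn) = 1.802 × 7.14 = 12.87 g
n(Zn) = 12.87 / 65.38 = 0.1968 mol; n(e⁻) = 2 × 0.1968 = 0.3936 mol
Q = 0.3936 × 96500 = 37980 C
t = 37980 / 4.81 = 7896 s = 132 min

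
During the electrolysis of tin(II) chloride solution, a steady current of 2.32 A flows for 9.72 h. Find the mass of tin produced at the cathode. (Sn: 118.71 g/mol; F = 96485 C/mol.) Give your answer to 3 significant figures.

Q = 2.32 A × 34992 s = 81180 C
n(e⁻) = Q/F = 81180/96485 = 0.8414 mol
Sn²⁺ + 2e⁻ → Sn, so n(Sn) = 0.8414 / 2 = 0.4207 mol
m = 0.4207 × 118.71 = 49.9 g

49.9 g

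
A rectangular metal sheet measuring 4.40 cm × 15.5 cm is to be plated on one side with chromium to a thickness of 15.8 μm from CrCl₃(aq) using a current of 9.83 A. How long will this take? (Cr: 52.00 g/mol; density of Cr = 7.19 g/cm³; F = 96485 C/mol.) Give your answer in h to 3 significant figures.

0.122 h

Plated area = 4.40 × 15.5 = 68.20 cm²
Volume = 68.20 × 15.8×10⁻⁴ cm = 0.1078 cm³
m(Cr) = 0.1078 × 7.19 = 0.7751 g
n(Cr) = 0.7751 / 52.00 = 0.01491 mol; n(e⁻) = 3 × 0.01491 = 0.04473 mol
Q = 0.04473 × 96485 = 4316 C
t = 4316 / 9.83 = 439.1 s = 0.122 h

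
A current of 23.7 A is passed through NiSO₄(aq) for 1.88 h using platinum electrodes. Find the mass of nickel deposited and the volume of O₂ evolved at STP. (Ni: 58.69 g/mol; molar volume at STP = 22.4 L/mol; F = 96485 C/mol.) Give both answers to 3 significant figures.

Q = 23.7 × 6768 = 1.604×10^5 C; n(e⁻) = 1.604×10^5 / 96485 = 1.662 mol
Cathode: Ni²⁺ + 2e⁻ → Ni → n(Ni) = 1.662/2 = 0.8310 mol → 48.8 g
Anode: 2H₂O → O₂ + 4H⁺ + 4e⁻ → n(O₂) = 1.662/4 = 0.4155 mol → 9.31 L

48.8 g Ni; 9.31 L O₂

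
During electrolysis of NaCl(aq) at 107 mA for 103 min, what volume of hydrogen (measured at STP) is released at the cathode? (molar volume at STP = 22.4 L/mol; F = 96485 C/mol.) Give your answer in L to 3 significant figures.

0.0768 L

Charge passed = 0.107 × 6180 = 661.3 C
n(e⁻) = 661.3 / 96485 = 0.006854 mol
2H⁺ + 2e⁻ → H₂, so n(H₂) = 0.006854 / 2 = 0.003427 mol
V = 0.003427 × 22.4 = 0.07676 L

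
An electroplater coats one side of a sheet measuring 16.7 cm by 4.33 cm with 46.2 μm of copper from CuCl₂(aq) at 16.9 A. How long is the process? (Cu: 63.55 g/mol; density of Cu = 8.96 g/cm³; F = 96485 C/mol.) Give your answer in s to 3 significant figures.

Plated area = 16.7 × 4.33 = 72.31 cm²
Volume = 72.31 × 46.2×10⁻⁴ cm = 0.3341 cm³
m(Cu) = 0.3341 × 8.96 = 2.994 g
n(Cu) = 2.994 / 63.55 = 0.04711 mol; n(e⁻) = 2 × 0.04711 = 0.09422 mol
Q = 0.09422 × 96485 = 9091 C
t = 9091 / 16.9 = 537.9 s

538 s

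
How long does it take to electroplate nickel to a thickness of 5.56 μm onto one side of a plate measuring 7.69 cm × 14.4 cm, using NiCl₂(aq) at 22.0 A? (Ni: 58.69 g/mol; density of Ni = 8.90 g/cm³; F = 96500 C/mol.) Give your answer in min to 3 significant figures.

1.37 min

Plated area = 7.69 × 14.4 = 110.7 cm²
Volume = 110.7 × 5.56×10⁻⁴ cm = 0.06155 cm³
m(Ni) = 0.06155 × 8.90 = 0.5478 g
n(Ni) = 0.5478 / 58.69 = 0.009334 mol; n(e⁻) = 2 × 0.009334 = 0.01867 mol
Q = 0.01867 × 96500 = 1802 C
t = 1802 / 22.0 = 81.91 s = 1.37 min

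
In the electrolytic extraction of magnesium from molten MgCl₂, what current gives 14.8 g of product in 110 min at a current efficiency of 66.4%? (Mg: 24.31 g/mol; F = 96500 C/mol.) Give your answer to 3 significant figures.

26.8 A

n(Mg) = 14.8 / 24.31 = 0.6088 mol
Mg²⁺ + 2e⁻ → Mg, so n(e⁻) = 2 × 0.6088 = 1.218 mol
Q = 1.218 × 96500 / 0.664 = 1.770×10^5 C
I = Q / t = 1.770×10^5 / 6600 s = 26.8 A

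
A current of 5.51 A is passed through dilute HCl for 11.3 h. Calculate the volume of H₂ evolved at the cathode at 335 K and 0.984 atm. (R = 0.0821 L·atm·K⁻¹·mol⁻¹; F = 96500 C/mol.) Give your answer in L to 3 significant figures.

32.5 L

Q = It = 5.51 × 40680 = 2.241×10^5 C
Moles of electrons = 2.241×10^5 / 96500 = 2.322 mol
2H⁺ + 2e⁻ → H₂, so n(H₂) = 2.322 / 2 = 1.161 mol
V = nRT/P = 1.161 × 0.0821 × 335 / 0.984 = 32.45 L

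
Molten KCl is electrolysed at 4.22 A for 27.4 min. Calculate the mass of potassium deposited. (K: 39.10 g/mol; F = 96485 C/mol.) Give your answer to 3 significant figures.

2.81 g

Q = It = 4.22 × 1644 = 6938 C
n(e⁻) = Q/F = 6938/96485 = 0.07191 mol
K⁺ + e⁻ → K, so n(K) = 0.07191 mol
m = 0.07191 × 39.10 = 2.81 g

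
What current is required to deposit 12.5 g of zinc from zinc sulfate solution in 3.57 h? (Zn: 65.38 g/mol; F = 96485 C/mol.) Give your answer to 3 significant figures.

2.87 A

n(Zn) = 12.5 / 65.38 = 0.1912 mol
Zn²⁺ + 2e⁻ → Zn, so n(e⁻) = 2 × 0.1912 = 0.3824 mol
Q = 0.3824 × 96485 = 36900 C
I = Q / t = 36900 / 12852 s = 2.87 A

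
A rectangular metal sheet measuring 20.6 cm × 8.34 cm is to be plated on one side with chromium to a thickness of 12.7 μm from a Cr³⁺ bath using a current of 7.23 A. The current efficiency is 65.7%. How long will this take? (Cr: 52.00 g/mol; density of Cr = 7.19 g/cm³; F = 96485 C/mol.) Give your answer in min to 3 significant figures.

Plated area = 20.6 × 8.34 = 171.8 cm²
Volume = 171.8 × 12.7×10⁻⁴ cm = 0.2182 cm³
m(Cr) = 0.2182 × 7.19 = 1.569 g
n(Cr) = 1.569 / 52.00 = 0.03017 mol; n(e⁻) = 3 × 0.03017 = 0.09051 mol
Q = 0.09051 × 96485 / 0.657 = 13290 C
t = 13290 / 7.23 = 1838 s = 30.6 min

30.6 min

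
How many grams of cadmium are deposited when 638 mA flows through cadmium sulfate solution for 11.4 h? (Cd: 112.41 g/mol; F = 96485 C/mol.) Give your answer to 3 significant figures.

15.3 g

Q = It = 0.638 × 41040 = 26180 C
Moles of electrons = 26180 / 96485 = 0.2713 mol
Cd²⁺ + 2e⁻ → Cd, so n(Cd) = 0.2713 / 2 = 0.1357 mol
m = 0.1357 × 112.41 = 15.3 g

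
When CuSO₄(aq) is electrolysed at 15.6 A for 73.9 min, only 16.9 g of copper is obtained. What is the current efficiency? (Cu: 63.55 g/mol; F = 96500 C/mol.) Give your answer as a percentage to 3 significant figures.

Q = 15.6 × 4434 = 69170 C
n(e⁻) = 69170 / 96500 = 0.7168 mol
Cu²⁺ + 2e⁻ → Cu, so theoretical n(Cu) = 0.3584 mol → 22.78 g
Efficiency = 16.9 / 22.78 = 0.7419 = 74.2%

74.2%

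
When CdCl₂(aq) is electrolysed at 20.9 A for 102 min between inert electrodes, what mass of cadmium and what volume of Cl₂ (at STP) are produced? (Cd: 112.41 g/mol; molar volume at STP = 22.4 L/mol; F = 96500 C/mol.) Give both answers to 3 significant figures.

74.5 g Cd; 14.8 L Cl₂

Q = 20.9 × 6120 = 1.279×10^5 C; n(e⁻) = 1.279×10^5 / 96500 = 1.325 mol
Cathode: Cd²⁺ + 2e⁻ → Cd → n(Cd) = 1.325/2 = 0.6625 mol → 74.5 g
Anode: 2Cl⁻ → Cl₂ + 2e⁻ → n(Cl₂) = 1.325/2 = 0.6625 mol → 14.8 L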